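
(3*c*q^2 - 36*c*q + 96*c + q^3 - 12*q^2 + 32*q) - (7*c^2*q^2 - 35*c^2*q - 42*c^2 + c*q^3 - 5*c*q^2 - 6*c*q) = -7*c^2*q^2 + 35*c^2*q + 42*c^2 - c*q^3 + 8*c*q^2 - 30*c*q + 96*c + q^3 - 12*q^2 + 32*q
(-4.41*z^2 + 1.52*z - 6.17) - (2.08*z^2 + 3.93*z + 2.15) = -6.49*z^2 - 2.41*z - 8.32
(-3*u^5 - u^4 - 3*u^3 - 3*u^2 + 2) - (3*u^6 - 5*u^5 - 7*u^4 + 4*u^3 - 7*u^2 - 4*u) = -3*u^6 + 2*u^5 + 6*u^4 - 7*u^3 + 4*u^2 + 4*u + 2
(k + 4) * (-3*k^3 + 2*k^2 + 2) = -3*k^4 - 10*k^3 + 8*k^2 + 2*k + 8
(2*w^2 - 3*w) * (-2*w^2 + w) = -4*w^4 + 8*w^3 - 3*w^2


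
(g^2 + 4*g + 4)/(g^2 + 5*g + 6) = (g + 2)/(g + 3)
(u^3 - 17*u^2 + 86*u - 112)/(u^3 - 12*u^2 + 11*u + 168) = (u - 2)/(u + 3)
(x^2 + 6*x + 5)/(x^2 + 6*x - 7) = (x^2 + 6*x + 5)/(x^2 + 6*x - 7)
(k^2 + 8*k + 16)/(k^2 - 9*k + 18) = (k^2 + 8*k + 16)/(k^2 - 9*k + 18)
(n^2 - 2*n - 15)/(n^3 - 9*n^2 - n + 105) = 1/(n - 7)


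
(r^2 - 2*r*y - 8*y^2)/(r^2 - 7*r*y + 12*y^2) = (-r - 2*y)/(-r + 3*y)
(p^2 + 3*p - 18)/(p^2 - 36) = (p - 3)/(p - 6)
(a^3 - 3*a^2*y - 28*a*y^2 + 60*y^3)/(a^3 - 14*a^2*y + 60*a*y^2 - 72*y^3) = (-a - 5*y)/(-a + 6*y)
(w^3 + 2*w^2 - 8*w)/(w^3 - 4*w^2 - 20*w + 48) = w/(w - 6)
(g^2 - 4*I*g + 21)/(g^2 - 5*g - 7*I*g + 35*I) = (g + 3*I)/(g - 5)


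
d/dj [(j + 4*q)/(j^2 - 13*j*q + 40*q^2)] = (j^2 - 13*j*q + 40*q^2 - (j + 4*q)*(2*j - 13*q))/(j^2 - 13*j*q + 40*q^2)^2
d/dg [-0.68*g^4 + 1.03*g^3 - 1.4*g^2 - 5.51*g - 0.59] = -2.72*g^3 + 3.09*g^2 - 2.8*g - 5.51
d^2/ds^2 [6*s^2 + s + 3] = 12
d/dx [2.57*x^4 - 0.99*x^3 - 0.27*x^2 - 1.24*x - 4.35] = 10.28*x^3 - 2.97*x^2 - 0.54*x - 1.24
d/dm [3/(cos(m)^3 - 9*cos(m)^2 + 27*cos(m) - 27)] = 9*sin(m)/(cos(m) - 3)^4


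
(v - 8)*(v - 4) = v^2 - 12*v + 32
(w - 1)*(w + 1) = w^2 - 1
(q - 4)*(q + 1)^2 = q^3 - 2*q^2 - 7*q - 4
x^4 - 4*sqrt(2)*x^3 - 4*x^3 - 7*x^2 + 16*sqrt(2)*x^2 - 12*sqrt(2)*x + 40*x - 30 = (x - 3)*(x - 1)*(x - 5*sqrt(2))*(x + sqrt(2))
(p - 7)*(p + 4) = p^2 - 3*p - 28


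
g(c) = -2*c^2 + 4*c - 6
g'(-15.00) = 64.00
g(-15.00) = -516.00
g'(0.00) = 4.00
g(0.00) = -6.00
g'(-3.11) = 16.44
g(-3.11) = -37.78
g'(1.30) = -1.20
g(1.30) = -4.18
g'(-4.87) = 23.48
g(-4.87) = -72.91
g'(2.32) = -5.28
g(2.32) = -7.48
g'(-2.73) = 14.92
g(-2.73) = -31.83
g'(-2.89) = 15.56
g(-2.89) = -34.26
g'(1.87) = -3.48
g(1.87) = -5.51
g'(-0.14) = 4.56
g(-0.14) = -6.60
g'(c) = 4 - 4*c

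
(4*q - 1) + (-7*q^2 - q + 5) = -7*q^2 + 3*q + 4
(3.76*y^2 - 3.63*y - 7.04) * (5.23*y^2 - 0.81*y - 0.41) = 19.6648*y^4 - 22.0305*y^3 - 35.4205*y^2 + 7.1907*y + 2.8864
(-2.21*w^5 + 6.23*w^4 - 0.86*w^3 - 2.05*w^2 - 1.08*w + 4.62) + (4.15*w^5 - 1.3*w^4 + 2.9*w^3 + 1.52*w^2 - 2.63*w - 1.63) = 1.94*w^5 + 4.93*w^4 + 2.04*w^3 - 0.53*w^2 - 3.71*w + 2.99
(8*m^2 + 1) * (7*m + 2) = 56*m^3 + 16*m^2 + 7*m + 2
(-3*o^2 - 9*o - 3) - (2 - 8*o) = -3*o^2 - o - 5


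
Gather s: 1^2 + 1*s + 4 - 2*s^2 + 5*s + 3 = -2*s^2 + 6*s + 8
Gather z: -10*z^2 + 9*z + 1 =-10*z^2 + 9*z + 1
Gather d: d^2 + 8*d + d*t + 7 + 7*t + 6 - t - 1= d^2 + d*(t + 8) + 6*t + 12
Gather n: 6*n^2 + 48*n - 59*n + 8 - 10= 6*n^2 - 11*n - 2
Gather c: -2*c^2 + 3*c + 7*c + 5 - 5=-2*c^2 + 10*c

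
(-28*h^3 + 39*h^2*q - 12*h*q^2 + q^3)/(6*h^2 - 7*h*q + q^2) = (28*h^2 - 11*h*q + q^2)/(-6*h + q)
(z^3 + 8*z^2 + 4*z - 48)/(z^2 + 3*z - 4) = (z^2 + 4*z - 12)/(z - 1)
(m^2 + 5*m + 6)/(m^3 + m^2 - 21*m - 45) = (m + 2)/(m^2 - 2*m - 15)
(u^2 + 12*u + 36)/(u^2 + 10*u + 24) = (u + 6)/(u + 4)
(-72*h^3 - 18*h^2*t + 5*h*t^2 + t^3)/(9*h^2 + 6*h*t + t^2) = (-24*h^2 + 2*h*t + t^2)/(3*h + t)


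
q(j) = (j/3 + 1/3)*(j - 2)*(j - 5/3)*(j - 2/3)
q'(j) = (j/3 + 1/3)*(j - 2)*(j - 5/3) + (j/3 + 1/3)*(j - 2)*(j - 2/3) + (j/3 + 1/3)*(j - 5/3)*(j - 2/3) + (j - 2)*(j - 5/3)*(j - 2/3)/3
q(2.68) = 1.70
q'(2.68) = 5.49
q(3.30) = 8.01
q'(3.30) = 15.98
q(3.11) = 5.36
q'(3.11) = 12.05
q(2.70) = 1.81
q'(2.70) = 5.73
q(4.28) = 37.89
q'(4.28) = 48.78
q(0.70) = 0.02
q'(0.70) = 0.68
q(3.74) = 17.52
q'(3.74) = 27.91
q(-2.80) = 44.60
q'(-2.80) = -56.91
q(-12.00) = 8886.37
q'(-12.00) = -2794.37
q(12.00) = 5074.81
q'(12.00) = 1836.74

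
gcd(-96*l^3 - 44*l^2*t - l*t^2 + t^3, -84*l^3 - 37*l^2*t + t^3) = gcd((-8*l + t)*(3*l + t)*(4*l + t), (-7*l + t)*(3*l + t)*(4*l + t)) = 12*l^2 + 7*l*t + t^2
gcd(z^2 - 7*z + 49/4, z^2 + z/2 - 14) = z - 7/2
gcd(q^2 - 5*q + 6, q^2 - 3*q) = q - 3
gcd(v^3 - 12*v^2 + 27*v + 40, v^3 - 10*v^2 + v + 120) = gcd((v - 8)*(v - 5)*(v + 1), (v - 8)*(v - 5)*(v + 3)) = v^2 - 13*v + 40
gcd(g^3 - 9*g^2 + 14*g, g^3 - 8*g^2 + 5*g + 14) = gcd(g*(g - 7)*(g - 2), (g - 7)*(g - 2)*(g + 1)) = g^2 - 9*g + 14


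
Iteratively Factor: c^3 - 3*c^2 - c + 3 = (c + 1)*(c^2 - 4*c + 3) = (c - 1)*(c + 1)*(c - 3)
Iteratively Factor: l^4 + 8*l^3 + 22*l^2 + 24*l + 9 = (l + 3)*(l^3 + 5*l^2 + 7*l + 3) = (l + 1)*(l + 3)*(l^2 + 4*l + 3) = (l + 1)*(l + 3)^2*(l + 1)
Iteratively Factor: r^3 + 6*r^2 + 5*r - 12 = (r + 3)*(r^2 + 3*r - 4) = (r - 1)*(r + 3)*(r + 4)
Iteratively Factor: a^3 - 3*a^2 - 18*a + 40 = (a - 2)*(a^2 - a - 20) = (a - 5)*(a - 2)*(a + 4)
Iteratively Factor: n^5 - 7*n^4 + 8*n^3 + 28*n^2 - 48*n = (n - 4)*(n^4 - 3*n^3 - 4*n^2 + 12*n) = n*(n - 4)*(n^3 - 3*n^2 - 4*n + 12) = n*(n - 4)*(n + 2)*(n^2 - 5*n + 6) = n*(n - 4)*(n - 3)*(n + 2)*(n - 2)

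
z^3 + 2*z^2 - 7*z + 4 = (z - 1)^2*(z + 4)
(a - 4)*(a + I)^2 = a^3 - 4*a^2 + 2*I*a^2 - a - 8*I*a + 4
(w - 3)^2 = w^2 - 6*w + 9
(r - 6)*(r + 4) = r^2 - 2*r - 24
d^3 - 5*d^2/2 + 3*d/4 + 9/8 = (d - 3/2)^2*(d + 1/2)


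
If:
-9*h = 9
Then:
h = -1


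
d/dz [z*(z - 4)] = 2*z - 4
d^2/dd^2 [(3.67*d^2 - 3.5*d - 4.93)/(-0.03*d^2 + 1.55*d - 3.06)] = (-0.33501*d^3 + 2.048058*d^2 - 3.30327000000002*d - 12.744322)/(2.7e-5*d^6 - 0.004185*d^5 + 0.224487*d^4 - 4.577615*d^3 + 22.897674*d^2 - 43.54074*d + 28.652616)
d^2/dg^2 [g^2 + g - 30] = 2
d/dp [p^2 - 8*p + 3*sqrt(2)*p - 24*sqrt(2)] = 2*p - 8 + 3*sqrt(2)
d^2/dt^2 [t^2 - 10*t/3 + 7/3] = 2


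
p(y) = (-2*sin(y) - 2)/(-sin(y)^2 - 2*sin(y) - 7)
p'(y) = (2*sin(y)*cos(y) + 2*cos(y))*(-2*sin(y) - 2)/(-sin(y)^2 - 2*sin(y) - 7)^2 - 2*cos(y)/(-sin(y)^2 - 2*sin(y) - 7)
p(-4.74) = 0.40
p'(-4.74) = 0.00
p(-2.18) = 0.06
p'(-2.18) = -0.19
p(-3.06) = 0.27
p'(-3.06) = -0.22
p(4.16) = 0.05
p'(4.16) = -0.17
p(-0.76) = 0.10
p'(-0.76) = 0.23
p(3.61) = 0.17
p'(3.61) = -0.26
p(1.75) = 0.40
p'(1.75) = -0.01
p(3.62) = 0.17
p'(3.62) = -0.26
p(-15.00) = 0.11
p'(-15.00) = -0.24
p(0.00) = 0.29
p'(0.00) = 0.20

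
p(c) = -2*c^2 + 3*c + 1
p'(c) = 3 - 4*c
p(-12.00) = -323.00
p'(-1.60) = 9.40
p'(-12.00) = 51.00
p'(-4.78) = 22.12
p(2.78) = -6.12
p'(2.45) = -6.80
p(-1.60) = -8.92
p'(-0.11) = 3.44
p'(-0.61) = 5.44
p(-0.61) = -1.57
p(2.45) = -3.66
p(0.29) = 1.70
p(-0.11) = 0.65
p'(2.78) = -8.12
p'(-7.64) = 33.56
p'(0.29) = 1.84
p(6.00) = -53.00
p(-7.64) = -138.66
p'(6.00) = -21.00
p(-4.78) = -59.04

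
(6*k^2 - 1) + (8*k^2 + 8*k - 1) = 14*k^2 + 8*k - 2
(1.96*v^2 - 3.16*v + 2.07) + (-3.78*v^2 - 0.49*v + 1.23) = -1.82*v^2 - 3.65*v + 3.3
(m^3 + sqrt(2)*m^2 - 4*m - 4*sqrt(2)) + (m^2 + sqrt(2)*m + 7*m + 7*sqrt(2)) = m^3 + m^2 + sqrt(2)*m^2 + sqrt(2)*m + 3*m + 3*sqrt(2)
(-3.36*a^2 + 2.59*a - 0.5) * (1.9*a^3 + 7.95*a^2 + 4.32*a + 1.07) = -6.384*a^5 - 21.791*a^4 + 5.1253*a^3 + 3.6186*a^2 + 0.6113*a - 0.535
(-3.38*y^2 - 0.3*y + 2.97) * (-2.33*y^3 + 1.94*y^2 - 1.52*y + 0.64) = 7.8754*y^5 - 5.8582*y^4 - 2.3645*y^3 + 4.0546*y^2 - 4.7064*y + 1.9008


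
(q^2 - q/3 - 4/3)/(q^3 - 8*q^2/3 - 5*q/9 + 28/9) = 3/(3*q - 7)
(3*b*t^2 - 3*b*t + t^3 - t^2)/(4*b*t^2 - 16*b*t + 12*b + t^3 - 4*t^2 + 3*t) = t*(3*b + t)/(4*b*t - 12*b + t^2 - 3*t)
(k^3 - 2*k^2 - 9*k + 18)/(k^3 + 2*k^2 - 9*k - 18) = (k - 2)/(k + 2)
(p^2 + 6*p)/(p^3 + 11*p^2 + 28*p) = (p + 6)/(p^2 + 11*p + 28)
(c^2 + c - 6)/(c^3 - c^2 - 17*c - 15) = (c - 2)/(c^2 - 4*c - 5)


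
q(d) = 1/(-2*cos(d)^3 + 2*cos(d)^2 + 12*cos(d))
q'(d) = (-6*sin(d)*cos(d)^2 + 4*sin(d)*cos(d) + 12*sin(d))/(-2*cos(d)^3 + 2*cos(d)^2 + 12*cos(d))^2 = (-3*sin(d)/2 + 3*sin(d)/cos(d)^2 + tan(d))/(sin(d)^2 + cos(d) + 5)^2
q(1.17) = 0.21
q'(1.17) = 0.49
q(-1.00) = 0.15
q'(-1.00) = -0.23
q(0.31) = 0.09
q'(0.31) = 0.02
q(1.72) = -0.58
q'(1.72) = 3.71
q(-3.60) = -0.13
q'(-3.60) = 0.03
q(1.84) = -0.33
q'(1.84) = 1.12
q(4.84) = 0.64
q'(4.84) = -5.09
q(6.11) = 0.08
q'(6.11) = -0.01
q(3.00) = -0.13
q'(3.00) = 0.00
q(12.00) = 0.10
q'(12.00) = -0.06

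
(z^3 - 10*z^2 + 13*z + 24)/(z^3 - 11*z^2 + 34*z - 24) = (z^3 - 10*z^2 + 13*z + 24)/(z^3 - 11*z^2 + 34*z - 24)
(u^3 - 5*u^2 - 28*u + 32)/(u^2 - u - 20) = (u^2 - 9*u + 8)/(u - 5)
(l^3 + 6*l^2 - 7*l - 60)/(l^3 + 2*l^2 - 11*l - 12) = (l + 5)/(l + 1)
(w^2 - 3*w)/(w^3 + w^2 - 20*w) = (w - 3)/(w^2 + w - 20)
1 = 1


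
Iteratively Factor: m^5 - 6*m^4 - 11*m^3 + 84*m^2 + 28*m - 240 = (m - 4)*(m^4 - 2*m^3 - 19*m^2 + 8*m + 60) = (m - 4)*(m + 2)*(m^3 - 4*m^2 - 11*m + 30) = (m - 5)*(m - 4)*(m + 2)*(m^2 + m - 6) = (m - 5)*(m - 4)*(m - 2)*(m + 2)*(m + 3)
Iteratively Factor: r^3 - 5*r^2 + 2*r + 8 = (r - 2)*(r^2 - 3*r - 4) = (r - 4)*(r - 2)*(r + 1)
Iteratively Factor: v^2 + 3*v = (v + 3)*(v)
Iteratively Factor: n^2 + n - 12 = (n - 3)*(n + 4)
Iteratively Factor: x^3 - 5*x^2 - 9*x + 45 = (x - 5)*(x^2 - 9) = (x - 5)*(x + 3)*(x - 3)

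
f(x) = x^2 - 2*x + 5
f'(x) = 2*x - 2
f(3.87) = 12.24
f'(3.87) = 5.74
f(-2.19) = 14.18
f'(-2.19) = -6.38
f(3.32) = 9.38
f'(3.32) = 4.64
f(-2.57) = 16.74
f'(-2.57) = -7.14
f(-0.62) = 6.62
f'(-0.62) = -3.24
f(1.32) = 4.10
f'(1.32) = 0.64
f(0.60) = 4.16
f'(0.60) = -0.80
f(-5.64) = 48.09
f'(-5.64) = -13.28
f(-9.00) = 104.00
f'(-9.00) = -20.00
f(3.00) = 8.00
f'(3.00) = 4.00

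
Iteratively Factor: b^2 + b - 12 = (b + 4)*(b - 3)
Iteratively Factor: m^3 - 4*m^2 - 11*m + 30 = (m - 2)*(m^2 - 2*m - 15) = (m - 5)*(m - 2)*(m + 3)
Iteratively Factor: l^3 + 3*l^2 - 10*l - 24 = (l + 2)*(l^2 + l - 12) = (l - 3)*(l + 2)*(l + 4)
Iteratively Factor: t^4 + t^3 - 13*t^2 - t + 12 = (t - 3)*(t^3 + 4*t^2 - t - 4) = (t - 3)*(t + 1)*(t^2 + 3*t - 4) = (t - 3)*(t + 1)*(t + 4)*(t - 1)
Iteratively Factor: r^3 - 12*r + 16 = (r - 2)*(r^2 + 2*r - 8) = (r - 2)^2*(r + 4)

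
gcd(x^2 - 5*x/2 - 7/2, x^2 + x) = x + 1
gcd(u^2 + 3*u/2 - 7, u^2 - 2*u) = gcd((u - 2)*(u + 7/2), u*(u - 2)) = u - 2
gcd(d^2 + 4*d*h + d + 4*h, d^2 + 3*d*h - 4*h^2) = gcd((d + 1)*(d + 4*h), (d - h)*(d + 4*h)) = d + 4*h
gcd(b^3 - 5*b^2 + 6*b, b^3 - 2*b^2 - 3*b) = b^2 - 3*b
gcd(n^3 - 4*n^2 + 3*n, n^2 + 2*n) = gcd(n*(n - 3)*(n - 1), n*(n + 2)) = n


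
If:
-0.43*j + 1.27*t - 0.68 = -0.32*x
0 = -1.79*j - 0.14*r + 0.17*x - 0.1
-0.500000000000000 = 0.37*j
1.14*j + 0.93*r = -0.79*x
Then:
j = -1.35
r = 7.79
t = 1.90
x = -7.22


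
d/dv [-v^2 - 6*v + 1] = -2*v - 6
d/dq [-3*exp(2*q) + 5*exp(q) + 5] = (5 - 6*exp(q))*exp(q)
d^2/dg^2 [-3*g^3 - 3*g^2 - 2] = -18*g - 6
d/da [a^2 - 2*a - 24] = 2*a - 2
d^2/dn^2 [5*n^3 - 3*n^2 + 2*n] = 30*n - 6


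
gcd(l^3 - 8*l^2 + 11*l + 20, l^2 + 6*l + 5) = l + 1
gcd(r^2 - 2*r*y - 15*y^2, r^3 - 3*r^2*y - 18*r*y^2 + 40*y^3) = -r + 5*y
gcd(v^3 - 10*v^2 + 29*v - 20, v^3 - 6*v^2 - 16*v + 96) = v - 4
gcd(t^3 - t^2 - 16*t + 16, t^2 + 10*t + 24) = t + 4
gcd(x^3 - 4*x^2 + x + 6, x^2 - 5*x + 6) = x^2 - 5*x + 6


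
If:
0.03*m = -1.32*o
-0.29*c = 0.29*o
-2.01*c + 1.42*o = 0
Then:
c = 0.00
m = 0.00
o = 0.00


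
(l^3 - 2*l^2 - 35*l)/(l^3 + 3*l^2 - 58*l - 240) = l*(l - 7)/(l^2 - 2*l - 48)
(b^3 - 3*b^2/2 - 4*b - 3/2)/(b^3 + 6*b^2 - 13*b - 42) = (2*b^2 + 3*b + 1)/(2*(b^2 + 9*b + 14))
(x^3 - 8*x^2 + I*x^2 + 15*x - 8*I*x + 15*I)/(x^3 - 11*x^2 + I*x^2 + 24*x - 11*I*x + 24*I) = (x - 5)/(x - 8)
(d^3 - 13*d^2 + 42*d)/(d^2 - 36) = d*(d - 7)/(d + 6)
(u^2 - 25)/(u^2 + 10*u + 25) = (u - 5)/(u + 5)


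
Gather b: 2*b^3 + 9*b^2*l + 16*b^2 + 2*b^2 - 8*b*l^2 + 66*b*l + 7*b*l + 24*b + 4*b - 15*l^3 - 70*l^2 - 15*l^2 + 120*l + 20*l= 2*b^3 + b^2*(9*l + 18) + b*(-8*l^2 + 73*l + 28) - 15*l^3 - 85*l^2 + 140*l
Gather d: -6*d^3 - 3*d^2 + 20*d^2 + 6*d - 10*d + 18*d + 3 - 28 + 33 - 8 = -6*d^3 + 17*d^2 + 14*d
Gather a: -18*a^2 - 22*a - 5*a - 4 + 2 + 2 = -18*a^2 - 27*a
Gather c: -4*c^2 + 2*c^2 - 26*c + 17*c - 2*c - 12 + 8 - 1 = -2*c^2 - 11*c - 5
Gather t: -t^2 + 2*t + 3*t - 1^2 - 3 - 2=-t^2 + 5*t - 6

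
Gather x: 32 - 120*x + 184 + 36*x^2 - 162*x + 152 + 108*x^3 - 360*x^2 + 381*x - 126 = 108*x^3 - 324*x^2 + 99*x + 242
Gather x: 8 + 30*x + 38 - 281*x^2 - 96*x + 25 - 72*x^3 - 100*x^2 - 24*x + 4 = -72*x^3 - 381*x^2 - 90*x + 75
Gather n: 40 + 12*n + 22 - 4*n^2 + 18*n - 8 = -4*n^2 + 30*n + 54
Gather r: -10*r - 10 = -10*r - 10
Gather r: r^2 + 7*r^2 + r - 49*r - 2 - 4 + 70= 8*r^2 - 48*r + 64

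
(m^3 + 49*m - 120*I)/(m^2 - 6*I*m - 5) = (m^2 + 5*I*m + 24)/(m - I)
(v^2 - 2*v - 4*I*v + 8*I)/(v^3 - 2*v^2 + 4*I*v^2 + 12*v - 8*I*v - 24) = (v - 4*I)/(v^2 + 4*I*v + 12)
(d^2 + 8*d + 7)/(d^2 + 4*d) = (d^2 + 8*d + 7)/(d*(d + 4))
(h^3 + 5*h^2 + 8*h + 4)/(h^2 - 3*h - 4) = (h^2 + 4*h + 4)/(h - 4)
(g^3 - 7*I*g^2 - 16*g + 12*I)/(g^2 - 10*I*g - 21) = (g^2 - 4*I*g - 4)/(g - 7*I)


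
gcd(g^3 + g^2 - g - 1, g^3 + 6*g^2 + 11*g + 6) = g + 1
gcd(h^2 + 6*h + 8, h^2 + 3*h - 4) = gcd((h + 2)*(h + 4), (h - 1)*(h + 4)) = h + 4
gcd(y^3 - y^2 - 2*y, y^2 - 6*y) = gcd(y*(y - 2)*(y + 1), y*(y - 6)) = y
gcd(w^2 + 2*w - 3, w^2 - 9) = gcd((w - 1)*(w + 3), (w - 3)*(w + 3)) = w + 3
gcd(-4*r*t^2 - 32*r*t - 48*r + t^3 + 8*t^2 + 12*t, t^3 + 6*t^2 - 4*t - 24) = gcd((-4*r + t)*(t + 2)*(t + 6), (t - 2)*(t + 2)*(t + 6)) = t^2 + 8*t + 12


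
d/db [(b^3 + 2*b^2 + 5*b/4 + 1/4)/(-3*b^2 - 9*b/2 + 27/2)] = (-4*b^4 - 12*b^3 + 47*b^2 + 74*b + 24)/(3*(4*b^4 + 12*b^3 - 27*b^2 - 54*b + 81))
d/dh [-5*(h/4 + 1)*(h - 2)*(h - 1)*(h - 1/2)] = -5*h^3 - 15*h^2/8 + 105*h/4 - 65/4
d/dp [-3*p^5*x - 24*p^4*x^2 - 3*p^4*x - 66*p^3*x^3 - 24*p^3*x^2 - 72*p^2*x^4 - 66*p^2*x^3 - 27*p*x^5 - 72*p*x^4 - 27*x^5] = 3*x*(-5*p^4 - 32*p^3*x - 4*p^3 - 66*p^2*x^2 - 24*p^2*x - 48*p*x^3 - 44*p*x^2 - 9*x^4 - 24*x^3)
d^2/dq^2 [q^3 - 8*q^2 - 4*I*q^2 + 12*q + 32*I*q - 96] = 6*q - 16 - 8*I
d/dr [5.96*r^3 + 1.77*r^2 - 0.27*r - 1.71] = 17.88*r^2 + 3.54*r - 0.27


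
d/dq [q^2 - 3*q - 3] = 2*q - 3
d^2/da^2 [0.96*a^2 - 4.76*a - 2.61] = 1.92000000000000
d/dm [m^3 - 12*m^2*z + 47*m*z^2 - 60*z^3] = 3*m^2 - 24*m*z + 47*z^2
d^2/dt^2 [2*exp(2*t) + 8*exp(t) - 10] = 8*(exp(t) + 1)*exp(t)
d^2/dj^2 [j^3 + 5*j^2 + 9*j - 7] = 6*j + 10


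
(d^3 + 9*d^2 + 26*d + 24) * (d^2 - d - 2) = d^5 + 8*d^4 + 15*d^3 - 20*d^2 - 76*d - 48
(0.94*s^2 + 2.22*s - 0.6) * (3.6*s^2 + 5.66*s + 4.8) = 3.384*s^4 + 13.3124*s^3 + 14.9172*s^2 + 7.26*s - 2.88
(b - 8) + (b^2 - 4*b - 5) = b^2 - 3*b - 13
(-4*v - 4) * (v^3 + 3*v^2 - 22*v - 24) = -4*v^4 - 16*v^3 + 76*v^2 + 184*v + 96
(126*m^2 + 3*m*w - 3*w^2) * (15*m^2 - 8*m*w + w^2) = 1890*m^4 - 963*m^3*w + 57*m^2*w^2 + 27*m*w^3 - 3*w^4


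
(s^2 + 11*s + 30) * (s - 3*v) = s^3 - 3*s^2*v + 11*s^2 - 33*s*v + 30*s - 90*v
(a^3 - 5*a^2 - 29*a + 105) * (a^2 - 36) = a^5 - 5*a^4 - 65*a^3 + 285*a^2 + 1044*a - 3780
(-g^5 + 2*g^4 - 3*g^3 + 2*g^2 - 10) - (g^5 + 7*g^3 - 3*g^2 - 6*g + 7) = -2*g^5 + 2*g^4 - 10*g^3 + 5*g^2 + 6*g - 17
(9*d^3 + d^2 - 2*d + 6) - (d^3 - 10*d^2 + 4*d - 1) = 8*d^3 + 11*d^2 - 6*d + 7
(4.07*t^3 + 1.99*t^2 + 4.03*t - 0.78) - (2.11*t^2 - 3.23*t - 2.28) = 4.07*t^3 - 0.12*t^2 + 7.26*t + 1.5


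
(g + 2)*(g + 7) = g^2 + 9*g + 14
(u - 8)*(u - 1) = u^2 - 9*u + 8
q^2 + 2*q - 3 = (q - 1)*(q + 3)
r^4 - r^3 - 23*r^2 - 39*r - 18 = (r - 6)*(r + 1)^2*(r + 3)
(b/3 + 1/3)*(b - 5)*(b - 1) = b^3/3 - 5*b^2/3 - b/3 + 5/3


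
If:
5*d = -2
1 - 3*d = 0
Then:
No Solution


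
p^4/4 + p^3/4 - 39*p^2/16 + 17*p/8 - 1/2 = (p/4 + 1)*(p - 2)*(p - 1/2)^2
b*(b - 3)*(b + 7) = b^3 + 4*b^2 - 21*b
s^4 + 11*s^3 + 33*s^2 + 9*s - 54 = (s - 1)*(s + 3)^2*(s + 6)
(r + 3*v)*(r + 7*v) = r^2 + 10*r*v + 21*v^2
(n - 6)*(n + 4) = n^2 - 2*n - 24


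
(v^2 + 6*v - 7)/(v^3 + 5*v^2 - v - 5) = (v + 7)/(v^2 + 6*v + 5)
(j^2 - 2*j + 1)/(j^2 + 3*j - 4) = (j - 1)/(j + 4)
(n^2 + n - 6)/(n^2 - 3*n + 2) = (n + 3)/(n - 1)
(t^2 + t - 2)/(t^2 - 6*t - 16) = (t - 1)/(t - 8)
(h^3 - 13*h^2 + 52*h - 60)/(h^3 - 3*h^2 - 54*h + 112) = (h^2 - 11*h + 30)/(h^2 - h - 56)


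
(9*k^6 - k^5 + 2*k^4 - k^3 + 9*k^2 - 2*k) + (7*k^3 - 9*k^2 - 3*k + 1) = 9*k^6 - k^5 + 2*k^4 + 6*k^3 - 5*k + 1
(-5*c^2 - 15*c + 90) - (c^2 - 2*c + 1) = -6*c^2 - 13*c + 89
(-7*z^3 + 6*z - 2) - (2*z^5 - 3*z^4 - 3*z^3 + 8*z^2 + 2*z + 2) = -2*z^5 + 3*z^4 - 4*z^3 - 8*z^2 + 4*z - 4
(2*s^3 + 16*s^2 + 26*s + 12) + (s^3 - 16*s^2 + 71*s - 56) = 3*s^3 + 97*s - 44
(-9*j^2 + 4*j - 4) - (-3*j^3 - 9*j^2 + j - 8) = 3*j^3 + 3*j + 4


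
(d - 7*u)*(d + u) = d^2 - 6*d*u - 7*u^2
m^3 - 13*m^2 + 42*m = m*(m - 7)*(m - 6)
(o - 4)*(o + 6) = o^2 + 2*o - 24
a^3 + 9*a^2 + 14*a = a*(a + 2)*(a + 7)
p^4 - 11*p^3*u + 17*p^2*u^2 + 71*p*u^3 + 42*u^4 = (p - 7*u)*(p - 6*u)*(p + u)^2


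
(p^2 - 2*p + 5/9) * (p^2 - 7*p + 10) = p^4 - 9*p^3 + 221*p^2/9 - 215*p/9 + 50/9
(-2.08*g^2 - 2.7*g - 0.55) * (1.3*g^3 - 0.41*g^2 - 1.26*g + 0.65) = -2.704*g^5 - 2.6572*g^4 + 3.0128*g^3 + 2.2755*g^2 - 1.062*g - 0.3575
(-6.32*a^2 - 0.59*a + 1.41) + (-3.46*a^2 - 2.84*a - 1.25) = -9.78*a^2 - 3.43*a + 0.16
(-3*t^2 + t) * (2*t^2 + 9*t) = -6*t^4 - 25*t^3 + 9*t^2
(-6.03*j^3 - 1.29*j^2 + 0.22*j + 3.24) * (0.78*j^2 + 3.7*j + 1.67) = -4.7034*j^5 - 23.3172*j^4 - 14.6715*j^3 + 1.1869*j^2 + 12.3554*j + 5.4108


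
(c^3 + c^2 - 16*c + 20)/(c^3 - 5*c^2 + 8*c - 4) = (c + 5)/(c - 1)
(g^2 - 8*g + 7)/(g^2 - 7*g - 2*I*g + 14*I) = (g - 1)/(g - 2*I)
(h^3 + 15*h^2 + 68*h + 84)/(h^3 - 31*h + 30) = (h^2 + 9*h + 14)/(h^2 - 6*h + 5)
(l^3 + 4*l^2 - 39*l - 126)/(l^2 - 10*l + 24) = (l^2 + 10*l + 21)/(l - 4)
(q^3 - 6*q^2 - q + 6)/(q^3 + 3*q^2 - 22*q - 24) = (q^2 - 7*q + 6)/(q^2 + 2*q - 24)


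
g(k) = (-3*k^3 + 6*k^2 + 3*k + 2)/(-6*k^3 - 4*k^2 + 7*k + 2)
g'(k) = (-9*k^2 + 12*k + 3)/(-6*k^3 - 4*k^2 + 7*k + 2) + (18*k^2 + 8*k - 7)*(-3*k^3 + 6*k^2 + 3*k + 2)/(-6*k^3 - 4*k^2 + 7*k + 2)^2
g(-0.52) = -1.32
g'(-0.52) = -1.41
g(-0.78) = -1.55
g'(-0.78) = 2.72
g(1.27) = -1.19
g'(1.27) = 4.40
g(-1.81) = 2.88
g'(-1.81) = 5.07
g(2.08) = -0.13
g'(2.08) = 0.41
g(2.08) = -0.13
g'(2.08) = 0.41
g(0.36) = 1.00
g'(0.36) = 1.17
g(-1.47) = 9.45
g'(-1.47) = 73.48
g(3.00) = 0.09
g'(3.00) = 0.15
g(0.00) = 1.00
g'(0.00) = -2.00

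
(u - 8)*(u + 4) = u^2 - 4*u - 32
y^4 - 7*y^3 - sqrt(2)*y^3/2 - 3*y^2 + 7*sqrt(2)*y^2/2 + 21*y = y*(y - 7)*(y - 3*sqrt(2)/2)*(y + sqrt(2))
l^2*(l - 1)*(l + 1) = l^4 - l^2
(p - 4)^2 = p^2 - 8*p + 16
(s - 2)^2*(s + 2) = s^3 - 2*s^2 - 4*s + 8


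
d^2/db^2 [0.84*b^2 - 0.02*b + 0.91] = 1.68000000000000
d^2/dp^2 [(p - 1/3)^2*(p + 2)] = 6*p + 8/3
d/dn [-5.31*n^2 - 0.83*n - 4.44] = -10.62*n - 0.83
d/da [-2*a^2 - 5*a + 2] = -4*a - 5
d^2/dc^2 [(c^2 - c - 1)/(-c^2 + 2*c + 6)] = 2*(-c^3 - 15*c^2 + 12*c - 38)/(c^6 - 6*c^5 - 6*c^4 + 64*c^3 + 36*c^2 - 216*c - 216)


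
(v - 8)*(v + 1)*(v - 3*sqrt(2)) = v^3 - 7*v^2 - 3*sqrt(2)*v^2 - 8*v + 21*sqrt(2)*v + 24*sqrt(2)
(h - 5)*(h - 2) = h^2 - 7*h + 10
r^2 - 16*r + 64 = (r - 8)^2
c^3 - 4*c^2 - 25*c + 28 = (c - 7)*(c - 1)*(c + 4)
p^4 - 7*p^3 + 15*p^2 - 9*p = p*(p - 3)^2*(p - 1)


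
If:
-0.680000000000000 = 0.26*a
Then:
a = -2.62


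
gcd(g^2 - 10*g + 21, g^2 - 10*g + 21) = g^2 - 10*g + 21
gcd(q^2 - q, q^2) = q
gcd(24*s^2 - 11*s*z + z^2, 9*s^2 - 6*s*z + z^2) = -3*s + z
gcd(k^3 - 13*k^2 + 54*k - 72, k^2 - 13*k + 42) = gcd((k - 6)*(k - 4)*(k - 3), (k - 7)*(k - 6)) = k - 6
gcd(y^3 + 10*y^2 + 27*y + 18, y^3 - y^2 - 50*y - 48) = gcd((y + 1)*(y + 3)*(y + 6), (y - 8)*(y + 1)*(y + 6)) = y^2 + 7*y + 6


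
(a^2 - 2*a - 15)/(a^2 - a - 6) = (-a^2 + 2*a + 15)/(-a^2 + a + 6)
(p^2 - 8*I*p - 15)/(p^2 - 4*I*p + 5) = (p - 3*I)/(p + I)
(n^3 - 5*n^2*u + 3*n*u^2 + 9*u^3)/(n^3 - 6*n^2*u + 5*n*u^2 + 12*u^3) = (-n + 3*u)/(-n + 4*u)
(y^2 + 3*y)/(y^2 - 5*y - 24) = y/(y - 8)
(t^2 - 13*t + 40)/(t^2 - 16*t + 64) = (t - 5)/(t - 8)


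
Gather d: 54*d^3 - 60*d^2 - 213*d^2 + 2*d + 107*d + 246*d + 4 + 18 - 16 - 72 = 54*d^3 - 273*d^2 + 355*d - 66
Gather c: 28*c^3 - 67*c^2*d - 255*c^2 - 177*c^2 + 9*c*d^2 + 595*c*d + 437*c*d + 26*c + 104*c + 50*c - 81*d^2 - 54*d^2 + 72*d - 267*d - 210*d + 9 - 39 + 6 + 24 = 28*c^3 + c^2*(-67*d - 432) + c*(9*d^2 + 1032*d + 180) - 135*d^2 - 405*d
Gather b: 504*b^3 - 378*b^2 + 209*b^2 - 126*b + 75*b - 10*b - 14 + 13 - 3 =504*b^3 - 169*b^2 - 61*b - 4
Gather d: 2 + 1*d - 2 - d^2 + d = -d^2 + 2*d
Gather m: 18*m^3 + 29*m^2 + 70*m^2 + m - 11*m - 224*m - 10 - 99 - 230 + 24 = 18*m^3 + 99*m^2 - 234*m - 315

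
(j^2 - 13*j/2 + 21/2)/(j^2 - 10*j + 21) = (j - 7/2)/(j - 7)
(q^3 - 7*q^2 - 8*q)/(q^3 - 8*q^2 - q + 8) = q/(q - 1)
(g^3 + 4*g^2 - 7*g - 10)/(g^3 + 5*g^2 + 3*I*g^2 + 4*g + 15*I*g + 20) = (g^2 - g - 2)/(g^2 + 3*I*g + 4)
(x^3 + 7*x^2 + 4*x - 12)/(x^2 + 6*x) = x + 1 - 2/x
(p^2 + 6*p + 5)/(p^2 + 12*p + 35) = (p + 1)/(p + 7)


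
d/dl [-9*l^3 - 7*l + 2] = -27*l^2 - 7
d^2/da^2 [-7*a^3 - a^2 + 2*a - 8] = -42*a - 2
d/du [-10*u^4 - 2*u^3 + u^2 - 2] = 2*u*(-20*u^2 - 3*u + 1)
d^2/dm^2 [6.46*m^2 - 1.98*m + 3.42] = 12.9200000000000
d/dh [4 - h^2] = -2*h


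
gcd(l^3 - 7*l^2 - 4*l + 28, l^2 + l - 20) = 1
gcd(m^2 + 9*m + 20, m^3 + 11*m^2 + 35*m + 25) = m + 5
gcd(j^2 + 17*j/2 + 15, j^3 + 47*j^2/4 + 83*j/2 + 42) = j + 6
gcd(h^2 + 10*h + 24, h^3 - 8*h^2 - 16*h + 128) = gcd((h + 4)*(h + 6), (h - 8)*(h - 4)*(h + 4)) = h + 4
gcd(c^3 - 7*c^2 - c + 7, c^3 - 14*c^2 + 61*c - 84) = c - 7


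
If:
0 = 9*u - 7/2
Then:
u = 7/18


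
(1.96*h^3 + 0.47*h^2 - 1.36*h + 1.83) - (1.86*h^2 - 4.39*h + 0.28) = 1.96*h^3 - 1.39*h^2 + 3.03*h + 1.55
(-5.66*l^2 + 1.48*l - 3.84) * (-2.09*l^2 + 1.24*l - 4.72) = 11.8294*l^4 - 10.1116*l^3 + 36.576*l^2 - 11.7472*l + 18.1248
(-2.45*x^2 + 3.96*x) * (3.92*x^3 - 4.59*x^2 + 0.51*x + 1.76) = -9.604*x^5 + 26.7687*x^4 - 19.4259*x^3 - 2.2924*x^2 + 6.9696*x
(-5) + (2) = -3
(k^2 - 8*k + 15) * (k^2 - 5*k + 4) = k^4 - 13*k^3 + 59*k^2 - 107*k + 60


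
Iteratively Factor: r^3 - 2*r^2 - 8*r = (r - 4)*(r^2 + 2*r) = (r - 4)*(r + 2)*(r)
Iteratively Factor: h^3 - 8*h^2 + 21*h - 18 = (h - 3)*(h^2 - 5*h + 6) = (h - 3)^2*(h - 2)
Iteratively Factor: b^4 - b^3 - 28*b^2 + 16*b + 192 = (b - 4)*(b^3 + 3*b^2 - 16*b - 48) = (b - 4)^2*(b^2 + 7*b + 12) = (b - 4)^2*(b + 4)*(b + 3)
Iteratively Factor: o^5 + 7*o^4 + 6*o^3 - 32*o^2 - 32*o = (o - 2)*(o^4 + 9*o^3 + 24*o^2 + 16*o) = o*(o - 2)*(o^3 + 9*o^2 + 24*o + 16) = o*(o - 2)*(o + 4)*(o^2 + 5*o + 4) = o*(o - 2)*(o + 1)*(o + 4)*(o + 4)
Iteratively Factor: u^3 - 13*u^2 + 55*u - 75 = (u - 5)*(u^2 - 8*u + 15) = (u - 5)*(u - 3)*(u - 5)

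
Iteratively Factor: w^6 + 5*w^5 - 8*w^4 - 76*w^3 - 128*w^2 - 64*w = (w + 2)*(w^5 + 3*w^4 - 14*w^3 - 48*w^2 - 32*w) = (w + 2)*(w + 4)*(w^4 - w^3 - 10*w^2 - 8*w) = (w + 2)^2*(w + 4)*(w^3 - 3*w^2 - 4*w) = (w + 1)*(w + 2)^2*(w + 4)*(w^2 - 4*w) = w*(w + 1)*(w + 2)^2*(w + 4)*(w - 4)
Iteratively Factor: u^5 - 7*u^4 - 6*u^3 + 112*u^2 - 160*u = (u + 4)*(u^4 - 11*u^3 + 38*u^2 - 40*u) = (u - 4)*(u + 4)*(u^3 - 7*u^2 + 10*u) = (u - 4)*(u - 2)*(u + 4)*(u^2 - 5*u) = (u - 5)*(u - 4)*(u - 2)*(u + 4)*(u)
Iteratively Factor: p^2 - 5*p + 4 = (p - 4)*(p - 1)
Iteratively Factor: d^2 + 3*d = (d)*(d + 3)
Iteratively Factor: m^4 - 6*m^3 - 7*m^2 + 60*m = (m - 4)*(m^3 - 2*m^2 - 15*m) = (m - 4)*(m + 3)*(m^2 - 5*m) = (m - 5)*(m - 4)*(m + 3)*(m)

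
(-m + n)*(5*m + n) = -5*m^2 + 4*m*n + n^2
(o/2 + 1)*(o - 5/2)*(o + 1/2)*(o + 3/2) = o^4/2 + 3*o^3/4 - 21*o^2/8 - 83*o/16 - 15/8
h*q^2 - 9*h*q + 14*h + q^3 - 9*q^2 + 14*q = (h + q)*(q - 7)*(q - 2)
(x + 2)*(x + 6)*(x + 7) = x^3 + 15*x^2 + 68*x + 84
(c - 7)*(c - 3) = c^2 - 10*c + 21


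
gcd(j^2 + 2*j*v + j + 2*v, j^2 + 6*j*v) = 1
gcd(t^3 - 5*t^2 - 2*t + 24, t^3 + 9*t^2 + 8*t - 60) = 1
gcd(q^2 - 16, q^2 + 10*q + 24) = q + 4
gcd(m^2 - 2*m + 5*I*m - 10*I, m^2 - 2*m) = m - 2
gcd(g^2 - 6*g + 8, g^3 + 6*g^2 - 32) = g - 2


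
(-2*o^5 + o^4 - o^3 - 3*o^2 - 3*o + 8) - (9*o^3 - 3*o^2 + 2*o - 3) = -2*o^5 + o^4 - 10*o^3 - 5*o + 11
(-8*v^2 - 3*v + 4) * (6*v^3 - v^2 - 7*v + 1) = -48*v^5 - 10*v^4 + 83*v^3 + 9*v^2 - 31*v + 4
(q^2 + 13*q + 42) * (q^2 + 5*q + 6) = q^4 + 18*q^3 + 113*q^2 + 288*q + 252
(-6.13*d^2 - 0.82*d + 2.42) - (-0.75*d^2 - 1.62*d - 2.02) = -5.38*d^2 + 0.8*d + 4.44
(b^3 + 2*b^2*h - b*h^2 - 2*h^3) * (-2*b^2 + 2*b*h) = -2*b^5 - 2*b^4*h + 6*b^3*h^2 + 2*b^2*h^3 - 4*b*h^4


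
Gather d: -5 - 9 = -14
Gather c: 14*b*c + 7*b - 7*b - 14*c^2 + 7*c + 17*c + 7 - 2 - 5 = -14*c^2 + c*(14*b + 24)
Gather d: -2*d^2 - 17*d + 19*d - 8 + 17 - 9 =-2*d^2 + 2*d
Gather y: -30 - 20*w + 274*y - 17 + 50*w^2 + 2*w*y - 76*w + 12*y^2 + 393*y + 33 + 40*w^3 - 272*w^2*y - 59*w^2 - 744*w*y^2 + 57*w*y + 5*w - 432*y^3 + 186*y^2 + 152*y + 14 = 40*w^3 - 9*w^2 - 91*w - 432*y^3 + y^2*(198 - 744*w) + y*(-272*w^2 + 59*w + 819)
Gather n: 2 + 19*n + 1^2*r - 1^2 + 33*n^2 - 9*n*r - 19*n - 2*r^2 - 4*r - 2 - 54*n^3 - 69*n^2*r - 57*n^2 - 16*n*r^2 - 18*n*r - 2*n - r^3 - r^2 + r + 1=-54*n^3 + n^2*(-69*r - 24) + n*(-16*r^2 - 27*r - 2) - r^3 - 3*r^2 - 2*r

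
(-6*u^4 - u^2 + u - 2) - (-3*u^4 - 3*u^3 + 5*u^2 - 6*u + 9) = -3*u^4 + 3*u^3 - 6*u^2 + 7*u - 11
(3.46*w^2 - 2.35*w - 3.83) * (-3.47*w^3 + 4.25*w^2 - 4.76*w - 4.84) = -12.0062*w^5 + 22.8595*w^4 - 13.167*w^3 - 21.8379*w^2 + 29.6048*w + 18.5372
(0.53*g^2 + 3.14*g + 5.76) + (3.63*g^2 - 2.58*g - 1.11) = 4.16*g^2 + 0.56*g + 4.65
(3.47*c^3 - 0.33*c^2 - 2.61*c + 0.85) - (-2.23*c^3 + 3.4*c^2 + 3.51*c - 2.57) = 5.7*c^3 - 3.73*c^2 - 6.12*c + 3.42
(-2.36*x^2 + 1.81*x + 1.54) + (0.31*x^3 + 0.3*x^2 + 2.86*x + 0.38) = 0.31*x^3 - 2.06*x^2 + 4.67*x + 1.92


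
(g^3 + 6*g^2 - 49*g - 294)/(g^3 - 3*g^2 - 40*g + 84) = (g + 7)/(g - 2)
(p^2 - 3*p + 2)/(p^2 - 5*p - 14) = (-p^2 + 3*p - 2)/(-p^2 + 5*p + 14)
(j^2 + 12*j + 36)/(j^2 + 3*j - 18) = (j + 6)/(j - 3)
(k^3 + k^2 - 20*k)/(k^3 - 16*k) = (k + 5)/(k + 4)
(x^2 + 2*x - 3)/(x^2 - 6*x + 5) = (x + 3)/(x - 5)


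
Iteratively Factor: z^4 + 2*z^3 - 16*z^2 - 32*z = (z + 2)*(z^3 - 16*z) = z*(z + 2)*(z^2 - 16) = z*(z + 2)*(z + 4)*(z - 4)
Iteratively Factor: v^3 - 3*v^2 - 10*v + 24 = (v - 2)*(v^2 - v - 12) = (v - 4)*(v - 2)*(v + 3)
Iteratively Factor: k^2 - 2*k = (k - 2)*(k)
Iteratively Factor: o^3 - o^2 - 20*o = (o + 4)*(o^2 - 5*o) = o*(o + 4)*(o - 5)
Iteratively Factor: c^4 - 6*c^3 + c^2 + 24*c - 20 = (c - 2)*(c^3 - 4*c^2 - 7*c + 10) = (c - 5)*(c - 2)*(c^2 + c - 2) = (c - 5)*(c - 2)*(c + 2)*(c - 1)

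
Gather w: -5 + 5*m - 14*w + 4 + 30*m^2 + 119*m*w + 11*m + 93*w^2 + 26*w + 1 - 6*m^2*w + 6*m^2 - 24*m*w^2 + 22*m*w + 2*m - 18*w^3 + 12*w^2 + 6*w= 36*m^2 + 18*m - 18*w^3 + w^2*(105 - 24*m) + w*(-6*m^2 + 141*m + 18)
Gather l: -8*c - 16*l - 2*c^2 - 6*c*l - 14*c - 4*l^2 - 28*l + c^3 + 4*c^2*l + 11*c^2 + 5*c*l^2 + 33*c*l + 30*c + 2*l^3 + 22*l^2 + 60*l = c^3 + 9*c^2 + 8*c + 2*l^3 + l^2*(5*c + 18) + l*(4*c^2 + 27*c + 16)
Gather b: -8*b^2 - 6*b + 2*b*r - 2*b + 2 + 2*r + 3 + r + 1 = -8*b^2 + b*(2*r - 8) + 3*r + 6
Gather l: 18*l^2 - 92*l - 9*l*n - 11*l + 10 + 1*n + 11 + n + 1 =18*l^2 + l*(-9*n - 103) + 2*n + 22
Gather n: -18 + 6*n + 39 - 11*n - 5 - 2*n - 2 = 14 - 7*n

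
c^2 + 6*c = c*(c + 6)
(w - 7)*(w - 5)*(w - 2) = w^3 - 14*w^2 + 59*w - 70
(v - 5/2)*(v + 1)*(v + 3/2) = v^3 - 19*v/4 - 15/4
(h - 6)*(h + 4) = h^2 - 2*h - 24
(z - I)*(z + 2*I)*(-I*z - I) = -I*z^3 + z^2 - I*z^2 + z - 2*I*z - 2*I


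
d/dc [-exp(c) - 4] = -exp(c)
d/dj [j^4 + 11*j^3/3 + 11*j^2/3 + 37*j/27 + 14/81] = 4*j^3 + 11*j^2 + 22*j/3 + 37/27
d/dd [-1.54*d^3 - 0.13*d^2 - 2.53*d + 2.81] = -4.62*d^2 - 0.26*d - 2.53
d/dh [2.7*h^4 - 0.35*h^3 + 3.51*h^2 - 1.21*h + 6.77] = 10.8*h^3 - 1.05*h^2 + 7.02*h - 1.21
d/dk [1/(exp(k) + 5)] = -exp(k)/(exp(k) + 5)^2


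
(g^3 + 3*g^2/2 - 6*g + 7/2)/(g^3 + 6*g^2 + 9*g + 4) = (2*g^3 + 3*g^2 - 12*g + 7)/(2*(g^3 + 6*g^2 + 9*g + 4))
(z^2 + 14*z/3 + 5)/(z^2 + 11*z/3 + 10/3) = (z + 3)/(z + 2)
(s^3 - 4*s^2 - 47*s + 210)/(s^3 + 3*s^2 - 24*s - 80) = (s^2 + s - 42)/(s^2 + 8*s + 16)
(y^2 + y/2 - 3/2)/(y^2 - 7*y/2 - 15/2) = (y - 1)/(y - 5)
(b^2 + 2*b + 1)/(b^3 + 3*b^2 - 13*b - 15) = (b + 1)/(b^2 + 2*b - 15)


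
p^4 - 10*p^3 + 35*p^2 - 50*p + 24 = (p - 4)*(p - 3)*(p - 2)*(p - 1)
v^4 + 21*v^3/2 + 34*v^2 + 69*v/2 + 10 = (v + 1/2)*(v + 1)*(v + 4)*(v + 5)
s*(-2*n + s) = -2*n*s + s^2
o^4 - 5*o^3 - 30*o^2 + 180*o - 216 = (o - 6)*(o - 3)*(o - 2)*(o + 6)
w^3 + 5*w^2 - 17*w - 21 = (w - 3)*(w + 1)*(w + 7)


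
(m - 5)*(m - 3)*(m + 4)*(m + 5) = m^4 + m^3 - 37*m^2 - 25*m + 300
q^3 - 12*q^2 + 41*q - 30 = (q - 6)*(q - 5)*(q - 1)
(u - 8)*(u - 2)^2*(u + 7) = u^4 - 5*u^3 - 48*u^2 + 220*u - 224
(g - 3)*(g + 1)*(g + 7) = g^3 + 5*g^2 - 17*g - 21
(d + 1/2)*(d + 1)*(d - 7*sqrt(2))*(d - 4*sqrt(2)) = d^4 - 11*sqrt(2)*d^3 + 3*d^3/2 - 33*sqrt(2)*d^2/2 + 113*d^2/2 - 11*sqrt(2)*d/2 + 84*d + 28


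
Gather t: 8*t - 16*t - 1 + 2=1 - 8*t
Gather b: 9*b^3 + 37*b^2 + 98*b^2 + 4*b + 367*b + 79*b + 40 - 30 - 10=9*b^3 + 135*b^2 + 450*b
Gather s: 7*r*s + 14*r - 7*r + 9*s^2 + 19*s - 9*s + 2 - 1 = 7*r + 9*s^2 + s*(7*r + 10) + 1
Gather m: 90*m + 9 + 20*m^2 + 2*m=20*m^2 + 92*m + 9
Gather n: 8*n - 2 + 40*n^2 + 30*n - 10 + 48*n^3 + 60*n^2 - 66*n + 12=48*n^3 + 100*n^2 - 28*n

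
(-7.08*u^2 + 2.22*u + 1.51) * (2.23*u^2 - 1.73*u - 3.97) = -15.7884*u^4 + 17.199*u^3 + 27.6343*u^2 - 11.4257*u - 5.9947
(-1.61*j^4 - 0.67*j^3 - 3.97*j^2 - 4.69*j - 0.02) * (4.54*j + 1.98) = -7.3094*j^5 - 6.2296*j^4 - 19.3504*j^3 - 29.1532*j^2 - 9.377*j - 0.0396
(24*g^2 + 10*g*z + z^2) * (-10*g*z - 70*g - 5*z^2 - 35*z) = -240*g^3*z - 1680*g^3 - 220*g^2*z^2 - 1540*g^2*z - 60*g*z^3 - 420*g*z^2 - 5*z^4 - 35*z^3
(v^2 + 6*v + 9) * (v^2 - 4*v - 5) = v^4 + 2*v^3 - 20*v^2 - 66*v - 45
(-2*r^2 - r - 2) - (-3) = -2*r^2 - r + 1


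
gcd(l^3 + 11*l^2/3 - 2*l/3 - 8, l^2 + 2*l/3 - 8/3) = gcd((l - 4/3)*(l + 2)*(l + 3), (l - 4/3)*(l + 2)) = l^2 + 2*l/3 - 8/3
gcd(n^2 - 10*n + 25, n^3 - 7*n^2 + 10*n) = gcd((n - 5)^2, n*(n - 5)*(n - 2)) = n - 5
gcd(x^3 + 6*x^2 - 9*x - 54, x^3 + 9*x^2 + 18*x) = x^2 + 9*x + 18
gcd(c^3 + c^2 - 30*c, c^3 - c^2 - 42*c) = c^2 + 6*c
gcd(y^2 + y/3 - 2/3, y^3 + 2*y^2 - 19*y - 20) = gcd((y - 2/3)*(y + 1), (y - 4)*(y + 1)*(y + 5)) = y + 1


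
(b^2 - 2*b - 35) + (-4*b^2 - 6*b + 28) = -3*b^2 - 8*b - 7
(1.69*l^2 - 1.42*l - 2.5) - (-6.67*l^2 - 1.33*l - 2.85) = 8.36*l^2 - 0.0899999999999999*l + 0.35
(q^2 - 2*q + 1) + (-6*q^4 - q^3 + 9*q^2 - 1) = -6*q^4 - q^3 + 10*q^2 - 2*q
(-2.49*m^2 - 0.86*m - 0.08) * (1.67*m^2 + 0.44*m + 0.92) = -4.1583*m^4 - 2.5318*m^3 - 2.8028*m^2 - 0.8264*m - 0.0736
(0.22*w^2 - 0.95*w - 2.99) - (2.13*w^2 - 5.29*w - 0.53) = -1.91*w^2 + 4.34*w - 2.46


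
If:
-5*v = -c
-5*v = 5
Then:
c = -5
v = -1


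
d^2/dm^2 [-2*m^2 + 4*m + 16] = -4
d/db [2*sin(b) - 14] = 2*cos(b)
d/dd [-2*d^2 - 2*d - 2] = -4*d - 2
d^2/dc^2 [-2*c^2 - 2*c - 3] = -4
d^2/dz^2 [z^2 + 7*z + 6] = 2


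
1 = 1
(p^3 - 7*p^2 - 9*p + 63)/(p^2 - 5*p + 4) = (p^3 - 7*p^2 - 9*p + 63)/(p^2 - 5*p + 4)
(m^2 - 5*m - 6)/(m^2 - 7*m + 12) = (m^2 - 5*m - 6)/(m^2 - 7*m + 12)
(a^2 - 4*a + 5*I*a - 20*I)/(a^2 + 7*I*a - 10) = (a - 4)/(a + 2*I)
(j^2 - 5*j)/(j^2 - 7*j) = (j - 5)/(j - 7)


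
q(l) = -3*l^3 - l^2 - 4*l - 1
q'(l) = -9*l^2 - 2*l - 4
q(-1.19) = 7.40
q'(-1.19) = -14.36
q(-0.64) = 1.94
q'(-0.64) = -6.41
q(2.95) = -98.52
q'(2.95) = -88.22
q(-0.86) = 3.61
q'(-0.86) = -8.94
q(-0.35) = 0.41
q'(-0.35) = -4.40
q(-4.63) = 293.84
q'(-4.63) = -187.67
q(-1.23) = 7.99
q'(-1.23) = -15.16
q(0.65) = -4.85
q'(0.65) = -9.10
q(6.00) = -709.00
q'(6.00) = -340.00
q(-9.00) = 2141.00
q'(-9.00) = -715.00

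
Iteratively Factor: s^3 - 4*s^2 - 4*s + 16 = (s + 2)*(s^2 - 6*s + 8) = (s - 2)*(s + 2)*(s - 4)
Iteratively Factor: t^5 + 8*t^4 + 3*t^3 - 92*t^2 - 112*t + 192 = (t - 3)*(t^4 + 11*t^3 + 36*t^2 + 16*t - 64) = (t - 3)*(t - 1)*(t^3 + 12*t^2 + 48*t + 64) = (t - 3)*(t - 1)*(t + 4)*(t^2 + 8*t + 16) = (t - 3)*(t - 1)*(t + 4)^2*(t + 4)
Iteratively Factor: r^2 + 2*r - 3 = (r + 3)*(r - 1)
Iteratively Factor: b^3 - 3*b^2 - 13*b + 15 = (b - 5)*(b^2 + 2*b - 3) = (b - 5)*(b - 1)*(b + 3)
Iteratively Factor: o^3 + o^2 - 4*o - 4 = (o - 2)*(o^2 + 3*o + 2) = (o - 2)*(o + 2)*(o + 1)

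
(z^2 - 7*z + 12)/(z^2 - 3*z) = (z - 4)/z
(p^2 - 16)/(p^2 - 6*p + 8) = (p + 4)/(p - 2)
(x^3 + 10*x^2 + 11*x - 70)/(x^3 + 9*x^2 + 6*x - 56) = (x + 5)/(x + 4)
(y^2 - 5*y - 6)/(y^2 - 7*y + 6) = (y + 1)/(y - 1)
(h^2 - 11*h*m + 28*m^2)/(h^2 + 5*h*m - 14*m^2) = (h^2 - 11*h*m + 28*m^2)/(h^2 + 5*h*m - 14*m^2)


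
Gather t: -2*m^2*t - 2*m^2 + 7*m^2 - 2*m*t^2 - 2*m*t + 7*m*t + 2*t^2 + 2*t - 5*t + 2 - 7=5*m^2 + t^2*(2 - 2*m) + t*(-2*m^2 + 5*m - 3) - 5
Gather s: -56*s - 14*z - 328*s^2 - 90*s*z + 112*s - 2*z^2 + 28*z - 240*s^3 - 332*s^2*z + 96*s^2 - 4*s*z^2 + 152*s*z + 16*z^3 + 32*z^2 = -240*s^3 + s^2*(-332*z - 232) + s*(-4*z^2 + 62*z + 56) + 16*z^3 + 30*z^2 + 14*z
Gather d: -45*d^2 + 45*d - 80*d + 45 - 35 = -45*d^2 - 35*d + 10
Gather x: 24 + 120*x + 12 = 120*x + 36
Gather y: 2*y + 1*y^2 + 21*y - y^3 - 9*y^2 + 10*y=-y^3 - 8*y^2 + 33*y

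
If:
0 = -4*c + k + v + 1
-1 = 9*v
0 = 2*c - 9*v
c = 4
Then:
No Solution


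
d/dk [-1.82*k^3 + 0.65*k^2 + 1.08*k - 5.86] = -5.46*k^2 + 1.3*k + 1.08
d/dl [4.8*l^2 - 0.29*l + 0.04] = 9.6*l - 0.29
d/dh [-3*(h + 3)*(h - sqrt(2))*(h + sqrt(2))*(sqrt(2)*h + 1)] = -12*sqrt(2)*h^3 - 27*sqrt(2)*h^2 - 9*h^2 - 18*h + 12*sqrt(2)*h + 6 + 18*sqrt(2)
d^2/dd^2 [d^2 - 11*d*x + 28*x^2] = 2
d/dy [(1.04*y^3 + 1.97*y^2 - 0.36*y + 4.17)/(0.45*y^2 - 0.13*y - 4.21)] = (0.468*y^4 - 0.2704*y^3 - 13.2293*y^2 - 20.3404*y + 2.0577)/(0.2025*y^4 - 0.117*y^3 - 3.7721*y^2 + 1.0946*y + 17.7241)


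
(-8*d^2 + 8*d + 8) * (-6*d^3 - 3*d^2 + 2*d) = 48*d^5 - 24*d^4 - 88*d^3 - 8*d^2 + 16*d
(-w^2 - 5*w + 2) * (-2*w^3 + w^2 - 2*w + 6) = 2*w^5 + 9*w^4 - 7*w^3 + 6*w^2 - 34*w + 12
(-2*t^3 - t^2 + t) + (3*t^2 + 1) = -2*t^3 + 2*t^2 + t + 1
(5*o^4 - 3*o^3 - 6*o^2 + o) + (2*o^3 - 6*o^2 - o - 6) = 5*o^4 - o^3 - 12*o^2 - 6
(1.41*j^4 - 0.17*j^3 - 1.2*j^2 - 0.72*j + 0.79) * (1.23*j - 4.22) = 1.7343*j^5 - 6.1593*j^4 - 0.7586*j^3 + 4.1784*j^2 + 4.0101*j - 3.3338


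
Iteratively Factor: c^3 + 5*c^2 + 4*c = (c + 4)*(c^2 + c) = (c + 1)*(c + 4)*(c)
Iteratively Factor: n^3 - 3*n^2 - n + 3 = (n + 1)*(n^2 - 4*n + 3) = (n - 1)*(n + 1)*(n - 3)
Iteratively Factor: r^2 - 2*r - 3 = (r + 1)*(r - 3)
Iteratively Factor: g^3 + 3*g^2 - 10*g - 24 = (g - 3)*(g^2 + 6*g + 8) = (g - 3)*(g + 4)*(g + 2)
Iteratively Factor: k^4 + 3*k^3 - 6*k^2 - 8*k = (k)*(k^3 + 3*k^2 - 6*k - 8) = k*(k - 2)*(k^2 + 5*k + 4) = k*(k - 2)*(k + 4)*(k + 1)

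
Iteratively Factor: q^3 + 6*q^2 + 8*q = (q)*(q^2 + 6*q + 8) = q*(q + 4)*(q + 2)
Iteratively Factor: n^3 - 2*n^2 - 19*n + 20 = (n - 1)*(n^2 - n - 20) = (n - 5)*(n - 1)*(n + 4)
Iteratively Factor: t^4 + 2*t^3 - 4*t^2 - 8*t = (t + 2)*(t^3 - 4*t) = t*(t + 2)*(t^2 - 4) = t*(t - 2)*(t + 2)*(t + 2)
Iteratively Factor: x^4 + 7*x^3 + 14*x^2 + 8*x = (x + 4)*(x^3 + 3*x^2 + 2*x) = (x + 1)*(x + 4)*(x^2 + 2*x) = (x + 1)*(x + 2)*(x + 4)*(x)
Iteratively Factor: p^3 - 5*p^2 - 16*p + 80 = (p - 4)*(p^2 - p - 20) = (p - 5)*(p - 4)*(p + 4)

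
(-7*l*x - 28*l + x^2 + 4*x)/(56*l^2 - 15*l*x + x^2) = (x + 4)/(-8*l + x)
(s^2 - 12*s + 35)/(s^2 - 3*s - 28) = (s - 5)/(s + 4)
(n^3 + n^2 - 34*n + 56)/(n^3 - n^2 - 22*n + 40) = (n + 7)/(n + 5)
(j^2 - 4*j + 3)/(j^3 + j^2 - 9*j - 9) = (j - 1)/(j^2 + 4*j + 3)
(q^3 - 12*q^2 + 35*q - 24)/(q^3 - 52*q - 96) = (q^2 - 4*q + 3)/(q^2 + 8*q + 12)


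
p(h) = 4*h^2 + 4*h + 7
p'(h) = 8*h + 4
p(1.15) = 16.89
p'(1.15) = 13.20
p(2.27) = 36.69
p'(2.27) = 22.16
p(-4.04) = 56.13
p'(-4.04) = -28.32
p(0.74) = 12.15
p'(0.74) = 9.92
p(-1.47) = 9.76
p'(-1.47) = -7.76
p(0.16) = 7.74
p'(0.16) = 5.28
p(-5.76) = 116.67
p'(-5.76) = -42.08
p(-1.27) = 8.37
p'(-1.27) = -6.16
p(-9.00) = 295.00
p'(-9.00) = -68.00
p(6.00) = 175.00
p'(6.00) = 52.00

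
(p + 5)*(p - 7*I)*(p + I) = p^3 + 5*p^2 - 6*I*p^2 + 7*p - 30*I*p + 35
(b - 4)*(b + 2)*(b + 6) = b^3 + 4*b^2 - 20*b - 48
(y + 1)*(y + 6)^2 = y^3 + 13*y^2 + 48*y + 36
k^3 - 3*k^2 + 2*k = k*(k - 2)*(k - 1)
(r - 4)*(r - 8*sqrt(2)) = r^2 - 8*sqrt(2)*r - 4*r + 32*sqrt(2)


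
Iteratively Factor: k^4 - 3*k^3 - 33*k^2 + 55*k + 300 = (k + 4)*(k^3 - 7*k^2 - 5*k + 75) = (k - 5)*(k + 4)*(k^2 - 2*k - 15) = (k - 5)*(k + 3)*(k + 4)*(k - 5)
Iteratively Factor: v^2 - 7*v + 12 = (v - 4)*(v - 3)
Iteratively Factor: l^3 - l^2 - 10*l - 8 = (l - 4)*(l^2 + 3*l + 2) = (l - 4)*(l + 1)*(l + 2)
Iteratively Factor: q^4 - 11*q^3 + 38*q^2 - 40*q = (q)*(q^3 - 11*q^2 + 38*q - 40) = q*(q - 5)*(q^2 - 6*q + 8) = q*(q - 5)*(q - 4)*(q - 2)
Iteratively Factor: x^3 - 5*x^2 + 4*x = (x)*(x^2 - 5*x + 4) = x*(x - 4)*(x - 1)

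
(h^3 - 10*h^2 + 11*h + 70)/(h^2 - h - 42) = (h^2 - 3*h - 10)/(h + 6)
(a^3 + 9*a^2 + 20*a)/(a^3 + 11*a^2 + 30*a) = (a + 4)/(a + 6)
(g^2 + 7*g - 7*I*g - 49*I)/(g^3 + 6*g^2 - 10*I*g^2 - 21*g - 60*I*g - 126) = (g + 7)/(g^2 + 3*g*(2 - I) - 18*I)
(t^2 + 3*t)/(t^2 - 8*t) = (t + 3)/(t - 8)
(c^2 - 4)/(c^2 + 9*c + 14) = (c - 2)/(c + 7)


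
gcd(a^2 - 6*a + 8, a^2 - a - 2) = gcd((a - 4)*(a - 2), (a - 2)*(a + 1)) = a - 2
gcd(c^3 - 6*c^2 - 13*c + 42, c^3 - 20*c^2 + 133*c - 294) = c - 7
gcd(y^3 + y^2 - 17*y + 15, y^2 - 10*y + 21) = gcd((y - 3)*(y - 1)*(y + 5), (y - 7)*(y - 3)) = y - 3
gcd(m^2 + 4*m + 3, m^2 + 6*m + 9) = m + 3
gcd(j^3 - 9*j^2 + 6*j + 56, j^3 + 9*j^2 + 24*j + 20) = j + 2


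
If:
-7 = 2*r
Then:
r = -7/2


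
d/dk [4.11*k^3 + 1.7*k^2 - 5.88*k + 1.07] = 12.33*k^2 + 3.4*k - 5.88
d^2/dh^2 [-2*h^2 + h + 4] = -4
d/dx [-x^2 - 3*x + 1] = -2*x - 3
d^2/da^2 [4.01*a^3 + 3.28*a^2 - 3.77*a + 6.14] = 24.06*a + 6.56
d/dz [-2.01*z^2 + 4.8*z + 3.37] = 4.8 - 4.02*z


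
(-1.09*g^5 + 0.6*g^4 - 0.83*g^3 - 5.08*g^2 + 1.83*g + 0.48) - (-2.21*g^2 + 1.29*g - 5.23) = -1.09*g^5 + 0.6*g^4 - 0.83*g^3 - 2.87*g^2 + 0.54*g + 5.71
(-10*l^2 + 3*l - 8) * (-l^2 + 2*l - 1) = 10*l^4 - 23*l^3 + 24*l^2 - 19*l + 8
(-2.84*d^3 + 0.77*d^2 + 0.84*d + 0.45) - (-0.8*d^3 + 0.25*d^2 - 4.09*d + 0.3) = -2.04*d^3 + 0.52*d^2 + 4.93*d + 0.15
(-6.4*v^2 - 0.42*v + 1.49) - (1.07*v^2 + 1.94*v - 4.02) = -7.47*v^2 - 2.36*v + 5.51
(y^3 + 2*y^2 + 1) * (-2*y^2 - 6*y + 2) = -2*y^5 - 10*y^4 - 10*y^3 + 2*y^2 - 6*y + 2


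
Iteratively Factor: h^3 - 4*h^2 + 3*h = (h - 1)*(h^2 - 3*h) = (h - 3)*(h - 1)*(h)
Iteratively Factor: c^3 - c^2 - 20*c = (c + 4)*(c^2 - 5*c) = c*(c + 4)*(c - 5)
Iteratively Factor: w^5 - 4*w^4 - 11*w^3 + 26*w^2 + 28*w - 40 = (w + 2)*(w^4 - 6*w^3 + w^2 + 24*w - 20) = (w + 2)^2*(w^3 - 8*w^2 + 17*w - 10) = (w - 5)*(w + 2)^2*(w^2 - 3*w + 2) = (w - 5)*(w - 1)*(w + 2)^2*(w - 2)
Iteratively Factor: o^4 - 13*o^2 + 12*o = (o - 1)*(o^3 + o^2 - 12*o) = (o - 1)*(o + 4)*(o^2 - 3*o) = (o - 3)*(o - 1)*(o + 4)*(o)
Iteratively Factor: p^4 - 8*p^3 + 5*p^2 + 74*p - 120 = (p - 2)*(p^3 - 6*p^2 - 7*p + 60) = (p - 2)*(p + 3)*(p^2 - 9*p + 20) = (p - 5)*(p - 2)*(p + 3)*(p - 4)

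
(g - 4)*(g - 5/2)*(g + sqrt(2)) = g^3 - 13*g^2/2 + sqrt(2)*g^2 - 13*sqrt(2)*g/2 + 10*g + 10*sqrt(2)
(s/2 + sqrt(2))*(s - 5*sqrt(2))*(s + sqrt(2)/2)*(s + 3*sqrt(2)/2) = s^4/2 - sqrt(2)*s^3/2 - 61*s^2/4 - 89*sqrt(2)*s/4 - 15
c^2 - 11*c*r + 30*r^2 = (c - 6*r)*(c - 5*r)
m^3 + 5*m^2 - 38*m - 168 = (m - 6)*(m + 4)*(m + 7)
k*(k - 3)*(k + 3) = k^3 - 9*k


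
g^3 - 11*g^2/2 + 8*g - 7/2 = (g - 7/2)*(g - 1)^2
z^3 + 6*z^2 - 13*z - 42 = (z - 3)*(z + 2)*(z + 7)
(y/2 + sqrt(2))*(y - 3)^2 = y^3/2 - 3*y^2 + sqrt(2)*y^2 - 6*sqrt(2)*y + 9*y/2 + 9*sqrt(2)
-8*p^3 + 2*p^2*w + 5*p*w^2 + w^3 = (-p + w)*(2*p + w)*(4*p + w)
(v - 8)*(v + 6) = v^2 - 2*v - 48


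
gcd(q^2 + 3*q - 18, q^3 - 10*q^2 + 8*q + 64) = 1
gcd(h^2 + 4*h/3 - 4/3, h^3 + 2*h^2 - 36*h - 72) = h + 2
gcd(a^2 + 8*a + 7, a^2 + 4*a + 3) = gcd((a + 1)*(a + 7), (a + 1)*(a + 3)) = a + 1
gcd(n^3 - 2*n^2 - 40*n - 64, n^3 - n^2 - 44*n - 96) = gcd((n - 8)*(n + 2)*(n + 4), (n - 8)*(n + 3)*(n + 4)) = n^2 - 4*n - 32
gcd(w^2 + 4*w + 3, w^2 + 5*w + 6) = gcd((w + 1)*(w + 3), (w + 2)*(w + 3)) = w + 3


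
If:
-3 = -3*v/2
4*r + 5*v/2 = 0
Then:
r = -5/4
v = 2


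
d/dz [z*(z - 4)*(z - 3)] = 3*z^2 - 14*z + 12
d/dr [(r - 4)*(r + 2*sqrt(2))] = 2*r - 4 + 2*sqrt(2)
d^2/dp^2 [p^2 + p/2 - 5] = 2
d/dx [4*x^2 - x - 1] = 8*x - 1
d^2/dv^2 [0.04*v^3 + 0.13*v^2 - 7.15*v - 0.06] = 0.24*v + 0.26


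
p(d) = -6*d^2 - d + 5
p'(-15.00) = 179.00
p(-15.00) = -1330.00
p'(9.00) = -109.00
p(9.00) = -490.00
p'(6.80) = -82.60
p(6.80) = -279.24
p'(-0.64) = 6.68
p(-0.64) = 3.18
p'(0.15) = -2.80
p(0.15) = 4.72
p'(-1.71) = 19.52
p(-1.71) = -10.83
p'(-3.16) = 36.92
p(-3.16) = -51.75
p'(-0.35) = 3.20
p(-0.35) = 4.62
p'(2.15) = -26.80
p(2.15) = -24.88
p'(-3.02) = 35.24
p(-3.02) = -46.70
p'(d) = -12*d - 1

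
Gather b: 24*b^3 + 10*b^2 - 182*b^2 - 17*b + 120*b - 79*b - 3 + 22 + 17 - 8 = 24*b^3 - 172*b^2 + 24*b + 28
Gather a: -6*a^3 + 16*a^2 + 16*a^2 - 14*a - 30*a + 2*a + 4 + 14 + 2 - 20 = -6*a^3 + 32*a^2 - 42*a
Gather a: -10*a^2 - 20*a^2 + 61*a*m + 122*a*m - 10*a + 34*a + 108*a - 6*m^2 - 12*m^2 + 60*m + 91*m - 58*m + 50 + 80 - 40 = -30*a^2 + a*(183*m + 132) - 18*m^2 + 93*m + 90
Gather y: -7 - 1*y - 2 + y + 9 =0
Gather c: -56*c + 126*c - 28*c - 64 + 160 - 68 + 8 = 42*c + 36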